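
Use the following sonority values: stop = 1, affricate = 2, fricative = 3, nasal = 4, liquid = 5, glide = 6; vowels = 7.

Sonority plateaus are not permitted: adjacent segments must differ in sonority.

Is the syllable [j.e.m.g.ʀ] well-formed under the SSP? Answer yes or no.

no

Onset: /j/ is a glide (sonority 6); then the nucleus /e/ (sonority 7).
Onset profile 6-7 — rises to the nucleus.
Coda: /m/ is a nasal (sonority 4), /g/ is a stop (sonority 1), /ʀ/ is a liquid (sonority 5).
Coda profile 7-4-1-5 — does not strictly fall throughout.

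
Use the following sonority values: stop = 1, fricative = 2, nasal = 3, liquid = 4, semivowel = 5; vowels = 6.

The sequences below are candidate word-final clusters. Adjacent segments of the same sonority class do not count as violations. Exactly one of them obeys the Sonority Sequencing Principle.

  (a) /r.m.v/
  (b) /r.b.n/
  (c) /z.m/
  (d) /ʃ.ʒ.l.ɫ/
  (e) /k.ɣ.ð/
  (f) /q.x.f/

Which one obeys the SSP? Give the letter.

(a) 4-3-2 → obeys
(b) 4-1-3 → violates
(c) 2-3 → violates
(d) 2-2-4-4 → violates
(e) 1-2-2 → violates
(f) 1-2-2 → violates

a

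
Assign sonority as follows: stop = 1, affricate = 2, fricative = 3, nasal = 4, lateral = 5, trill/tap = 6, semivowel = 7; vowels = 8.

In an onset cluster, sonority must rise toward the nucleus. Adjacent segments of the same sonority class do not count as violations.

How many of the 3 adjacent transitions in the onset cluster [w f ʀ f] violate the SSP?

/w/: semivowel = 7.
/f/: fricative = 3.
/ʀ/: trill/tap = 6.
/f/: fricative = 3.
/w/→/f/: 7→3 (does not rise) — violation.
/f/→/ʀ/: 3→6 (rises) — ok.
/ʀ/→/f/: 6→3 (does not rise) — violation.

2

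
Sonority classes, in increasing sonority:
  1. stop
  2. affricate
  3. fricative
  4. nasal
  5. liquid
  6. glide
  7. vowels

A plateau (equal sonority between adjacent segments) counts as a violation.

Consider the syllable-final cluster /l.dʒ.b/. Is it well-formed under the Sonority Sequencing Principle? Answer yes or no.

yes

/l/ is a liquid (sonority 5).
/dʒ/ is an affricate (sonority 2).
/b/ is a stop (sonority 1).
The profile 5-2-1 strictly falls, so the syllable-final cluster satisfies the SSP.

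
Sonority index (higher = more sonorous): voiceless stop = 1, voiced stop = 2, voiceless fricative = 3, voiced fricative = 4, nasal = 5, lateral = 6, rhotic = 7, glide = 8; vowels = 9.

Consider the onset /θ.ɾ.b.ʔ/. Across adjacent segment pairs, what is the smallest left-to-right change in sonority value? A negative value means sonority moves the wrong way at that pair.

/θ/ is a voiceless fricative (sonority 3).
/ɾ/ is a rhotic (sonority 7).
/b/ is a voiced stop (sonority 2).
/ʔ/ is a voiceless stop (sonority 1).
/θ/→/ɾ/: change +4.
/ɾ/→/b/: change -5.
/b/→/ʔ/: change -1.
Minimum = -5.

-5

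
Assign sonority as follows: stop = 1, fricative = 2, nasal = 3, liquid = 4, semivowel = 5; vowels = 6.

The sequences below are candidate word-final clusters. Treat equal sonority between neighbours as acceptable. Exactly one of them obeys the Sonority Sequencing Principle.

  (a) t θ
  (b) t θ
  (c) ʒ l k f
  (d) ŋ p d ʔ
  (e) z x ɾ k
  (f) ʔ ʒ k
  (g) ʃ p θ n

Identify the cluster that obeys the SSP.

d

(a) sonority 1-2: ill-formed.
(b) sonority 1-2: ill-formed.
(c) sonority 2-4-1-2: ill-formed.
(d) sonority 3-1-1-1: well-formed.
(e) sonority 2-2-4-1: ill-formed.
(f) sonority 1-2-1: ill-formed.
(g) sonority 2-1-2-3: ill-formed.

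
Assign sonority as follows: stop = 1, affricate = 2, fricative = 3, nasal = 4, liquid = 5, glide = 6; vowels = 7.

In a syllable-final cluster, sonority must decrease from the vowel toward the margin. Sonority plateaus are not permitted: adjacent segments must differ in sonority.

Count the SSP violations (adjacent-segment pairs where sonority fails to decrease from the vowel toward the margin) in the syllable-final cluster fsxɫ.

3

/f/: fricative = 3.
/s/: fricative = 3.
/x/: fricative = 3.
/ɫ/: liquid = 5.
/f/→/s/: 3→3 (plateau) — violation.
/s/→/x/: 3→3 (plateau) — violation.
/x/→/ɫ/: 3→5 (does not fall) — violation.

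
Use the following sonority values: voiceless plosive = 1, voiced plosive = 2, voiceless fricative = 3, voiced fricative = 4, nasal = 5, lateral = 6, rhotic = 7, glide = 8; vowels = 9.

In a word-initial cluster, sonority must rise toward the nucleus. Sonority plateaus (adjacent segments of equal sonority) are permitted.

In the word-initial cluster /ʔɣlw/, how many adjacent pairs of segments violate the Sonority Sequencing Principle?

/ʔ/: voiceless plosive = 1.
/ɣ/: voiced fricative = 4.
/l/: lateral = 6.
/w/: glide = 8.
/ʔ/→/ɣ/: 1→4 (rises) — ok.
/ɣ/→/l/: 4→6 (rises) — ok.
/l/→/w/: 6→8 (rises) — ok.

0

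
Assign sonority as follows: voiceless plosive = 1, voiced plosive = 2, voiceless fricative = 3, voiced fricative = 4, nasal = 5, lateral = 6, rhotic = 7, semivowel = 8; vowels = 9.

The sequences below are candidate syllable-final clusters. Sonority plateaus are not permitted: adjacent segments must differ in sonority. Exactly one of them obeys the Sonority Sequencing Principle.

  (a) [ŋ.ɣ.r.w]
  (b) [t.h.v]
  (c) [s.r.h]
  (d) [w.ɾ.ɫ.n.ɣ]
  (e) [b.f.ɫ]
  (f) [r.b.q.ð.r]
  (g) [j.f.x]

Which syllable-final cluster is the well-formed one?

(a) [ŋ.ɣ.r.w]: profile 5-4-7-8 — violates.
(b) [t.h.v]: profile 1-3-4 — violates.
(c) [s.r.h]: profile 3-7-3 — violates.
(d) [w.ɾ.ɫ.n.ɣ]: profile 8-7-6-5-4 — obeys.
(e) [b.f.ɫ]: profile 2-3-6 — violates.
(f) [r.b.q.ð.r]: profile 7-2-1-4-7 — violates.
(g) [j.f.x]: profile 8-3-3 — violates.

d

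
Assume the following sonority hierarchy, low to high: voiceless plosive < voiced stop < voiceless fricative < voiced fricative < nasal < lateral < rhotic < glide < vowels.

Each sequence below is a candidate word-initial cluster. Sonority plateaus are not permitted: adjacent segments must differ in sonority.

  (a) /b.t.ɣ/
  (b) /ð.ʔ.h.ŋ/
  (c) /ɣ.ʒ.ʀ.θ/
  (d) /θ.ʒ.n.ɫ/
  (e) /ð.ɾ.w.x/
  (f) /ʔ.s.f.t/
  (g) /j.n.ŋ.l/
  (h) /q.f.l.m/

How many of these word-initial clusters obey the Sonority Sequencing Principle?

1

(a) sonority 2-1-4: ill-formed.
(b) sonority 4-1-3-5: ill-formed.
(c) sonority 4-4-7-3: ill-formed.
(d) sonority 3-4-5-6: well-formed.
(e) sonority 4-7-8-3: ill-formed.
(f) sonority 1-3-3-1: ill-formed.
(g) sonority 8-5-5-6: ill-formed.
(h) sonority 1-3-6-5: ill-formed.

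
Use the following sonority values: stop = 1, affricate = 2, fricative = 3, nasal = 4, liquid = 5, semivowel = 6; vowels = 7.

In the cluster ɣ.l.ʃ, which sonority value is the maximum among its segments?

5

/ɣ/: fricative = 3.
/l/: liquid = 5.
/ʃ/: fricative = 3.
The maximum is 5.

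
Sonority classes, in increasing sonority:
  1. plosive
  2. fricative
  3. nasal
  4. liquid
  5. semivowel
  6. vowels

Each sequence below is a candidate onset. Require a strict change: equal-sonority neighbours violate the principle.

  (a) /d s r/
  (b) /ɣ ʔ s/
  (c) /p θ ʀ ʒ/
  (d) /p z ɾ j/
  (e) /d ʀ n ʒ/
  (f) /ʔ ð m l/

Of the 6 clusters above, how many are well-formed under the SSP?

3

(a) /d s r/: profile 1-2-4 — obeys.
(b) /ɣ ʔ s/: profile 2-1-2 — violates.
(c) /p θ ʀ ʒ/: profile 1-2-4-2 — violates.
(d) /p z ɾ j/: profile 1-2-4-5 — obeys.
(e) /d ʀ n ʒ/: profile 1-4-3-2 — violates.
(f) /ʔ ð m l/: profile 1-2-3-4 — obeys.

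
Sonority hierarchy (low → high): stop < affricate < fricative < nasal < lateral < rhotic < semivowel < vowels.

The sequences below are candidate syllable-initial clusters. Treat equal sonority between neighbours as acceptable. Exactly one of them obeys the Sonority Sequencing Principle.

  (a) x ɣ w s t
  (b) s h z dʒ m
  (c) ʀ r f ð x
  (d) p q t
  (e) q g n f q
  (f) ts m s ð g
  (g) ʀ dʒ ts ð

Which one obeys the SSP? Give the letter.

d

(a) sonority 3-3-7-3-1: ill-formed.
(b) sonority 3-3-3-2-4: ill-formed.
(c) sonority 6-6-3-3-3: ill-formed.
(d) sonority 1-1-1: well-formed.
(e) sonority 1-1-4-3-1: ill-formed.
(f) sonority 2-4-3-3-1: ill-formed.
(g) sonority 6-2-2-3: ill-formed.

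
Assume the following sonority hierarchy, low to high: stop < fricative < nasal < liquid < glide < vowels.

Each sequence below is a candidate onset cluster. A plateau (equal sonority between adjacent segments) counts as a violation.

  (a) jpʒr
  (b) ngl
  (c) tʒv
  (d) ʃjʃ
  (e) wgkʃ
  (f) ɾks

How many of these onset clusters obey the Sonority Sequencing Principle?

0

(a) 5-1-2-4 → violates
(b) 3-1-4 → violates
(c) 1-2-2 → violates
(d) 2-5-2 → violates
(e) 5-1-1-2 → violates
(f) 4-1-2 → violates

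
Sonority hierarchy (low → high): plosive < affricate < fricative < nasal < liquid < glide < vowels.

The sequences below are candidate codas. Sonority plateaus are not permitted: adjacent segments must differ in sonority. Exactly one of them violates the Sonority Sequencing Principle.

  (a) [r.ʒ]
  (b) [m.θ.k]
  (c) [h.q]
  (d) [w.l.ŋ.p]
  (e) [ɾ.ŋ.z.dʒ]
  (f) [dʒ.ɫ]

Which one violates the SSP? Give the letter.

f

(a) [r.ʒ]: profile 5-3 — obeys.
(b) [m.θ.k]: profile 4-3-1 — obeys.
(c) [h.q]: profile 3-1 — obeys.
(d) [w.l.ŋ.p]: profile 6-5-4-1 — obeys.
(e) [ɾ.ŋ.z.dʒ]: profile 5-4-3-2 — obeys.
(f) [dʒ.ɫ]: profile 2-5 — violates.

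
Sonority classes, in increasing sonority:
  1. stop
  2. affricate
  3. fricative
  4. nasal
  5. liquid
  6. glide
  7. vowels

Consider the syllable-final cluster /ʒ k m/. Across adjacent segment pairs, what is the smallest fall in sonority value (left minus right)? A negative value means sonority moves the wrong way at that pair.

/ʒ/ — fricative, sonority 3.
/k/ — stop, sonority 1.
/m/ — nasal, sonority 4.
/ʒ/→/k/: change +2.
/k/→/m/: change -3.
Minimum = -3.

-3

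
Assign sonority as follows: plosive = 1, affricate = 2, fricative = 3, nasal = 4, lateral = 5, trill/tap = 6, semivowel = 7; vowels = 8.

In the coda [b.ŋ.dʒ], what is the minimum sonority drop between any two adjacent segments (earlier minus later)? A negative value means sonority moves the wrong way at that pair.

/b/: plosive = 1.
/ŋ/: nasal = 4.
/dʒ/: affricate = 2.
/b/→/ŋ/: change -3.
/ŋ/→/dʒ/: change +2.
Minimum = -3.

-3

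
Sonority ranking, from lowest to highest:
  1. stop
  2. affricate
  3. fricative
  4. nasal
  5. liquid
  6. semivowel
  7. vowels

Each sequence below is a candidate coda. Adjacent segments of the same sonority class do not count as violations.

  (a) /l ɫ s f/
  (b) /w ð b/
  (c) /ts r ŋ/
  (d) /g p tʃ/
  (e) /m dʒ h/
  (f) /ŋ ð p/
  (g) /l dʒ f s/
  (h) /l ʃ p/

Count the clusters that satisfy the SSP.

(a) 5-5-3-3 → obeys
(b) 6-3-1 → obeys
(c) 2-5-4 → violates
(d) 1-1-2 → violates
(e) 4-2-3 → violates
(f) 4-3-1 → obeys
(g) 5-2-3-3 → violates
(h) 5-3-1 → obeys

4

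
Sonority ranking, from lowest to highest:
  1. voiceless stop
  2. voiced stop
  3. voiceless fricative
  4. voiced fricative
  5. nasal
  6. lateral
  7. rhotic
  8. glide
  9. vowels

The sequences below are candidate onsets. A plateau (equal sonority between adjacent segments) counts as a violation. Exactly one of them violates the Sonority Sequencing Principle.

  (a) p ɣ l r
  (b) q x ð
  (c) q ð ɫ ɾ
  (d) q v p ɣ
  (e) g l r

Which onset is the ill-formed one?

(a) 1-4-6-7 → obeys
(b) 1-3-4 → obeys
(c) 1-4-6-7 → obeys
(d) 1-4-1-4 → violates
(e) 2-6-7 → obeys

d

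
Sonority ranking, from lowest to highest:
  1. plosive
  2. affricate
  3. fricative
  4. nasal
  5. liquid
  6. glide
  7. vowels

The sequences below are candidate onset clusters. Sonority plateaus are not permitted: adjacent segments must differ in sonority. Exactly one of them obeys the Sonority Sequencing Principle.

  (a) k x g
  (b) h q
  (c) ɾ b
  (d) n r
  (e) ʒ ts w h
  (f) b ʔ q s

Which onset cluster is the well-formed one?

(a) 1-3-1 → violates
(b) 3-1 → violates
(c) 5-1 → violates
(d) 4-5 → obeys
(e) 3-2-6-3 → violates
(f) 1-1-1-3 → violates

d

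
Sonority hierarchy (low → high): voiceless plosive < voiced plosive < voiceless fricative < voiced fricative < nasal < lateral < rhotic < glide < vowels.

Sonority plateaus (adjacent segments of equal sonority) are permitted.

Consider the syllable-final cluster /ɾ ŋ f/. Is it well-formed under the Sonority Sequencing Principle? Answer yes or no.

/ɾ/ is a rhotic (sonority 7).
/ŋ/ is a nasal (sonority 5).
/f/ is a voiceless fricative (sonority 3).
The profile 7-5-3 strictly falls, so the syllable-final cluster satisfies the SSP.

yes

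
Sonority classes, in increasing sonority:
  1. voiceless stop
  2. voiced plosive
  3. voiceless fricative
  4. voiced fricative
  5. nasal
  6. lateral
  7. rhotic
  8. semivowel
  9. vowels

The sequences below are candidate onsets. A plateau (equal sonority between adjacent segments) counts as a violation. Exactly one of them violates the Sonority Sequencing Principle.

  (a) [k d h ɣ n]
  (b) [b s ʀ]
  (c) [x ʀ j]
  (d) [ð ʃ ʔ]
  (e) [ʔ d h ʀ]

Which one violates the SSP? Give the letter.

d

(a) 1-2-3-4-5 → obeys
(b) 2-3-7 → obeys
(c) 3-7-8 → obeys
(d) 4-3-1 → violates
(e) 1-2-3-7 → obeys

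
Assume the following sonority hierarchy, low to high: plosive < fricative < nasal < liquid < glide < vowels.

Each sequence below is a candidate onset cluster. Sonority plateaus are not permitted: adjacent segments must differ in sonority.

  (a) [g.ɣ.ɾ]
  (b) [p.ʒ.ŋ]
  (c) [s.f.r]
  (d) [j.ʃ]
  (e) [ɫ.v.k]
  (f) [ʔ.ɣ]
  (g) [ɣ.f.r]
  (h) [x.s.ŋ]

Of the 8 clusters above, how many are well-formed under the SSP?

(a) sonority 1-2-4: well-formed.
(b) sonority 1-2-3: well-formed.
(c) sonority 2-2-4: ill-formed.
(d) sonority 5-2: ill-formed.
(e) sonority 4-2-1: ill-formed.
(f) sonority 1-2: well-formed.
(g) sonority 2-2-4: ill-formed.
(h) sonority 2-2-3: ill-formed.

3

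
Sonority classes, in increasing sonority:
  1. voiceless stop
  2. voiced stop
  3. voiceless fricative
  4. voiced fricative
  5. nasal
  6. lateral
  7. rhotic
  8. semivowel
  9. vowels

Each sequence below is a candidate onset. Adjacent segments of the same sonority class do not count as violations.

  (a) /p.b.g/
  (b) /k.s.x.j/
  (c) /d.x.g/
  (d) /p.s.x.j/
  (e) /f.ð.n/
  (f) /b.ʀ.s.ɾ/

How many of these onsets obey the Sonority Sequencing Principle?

(a) /p.b.g/: profile 1-2-2 — obeys.
(b) /k.s.x.j/: profile 1-3-3-8 — obeys.
(c) /d.x.g/: profile 2-3-2 — violates.
(d) /p.s.x.j/: profile 1-3-3-8 — obeys.
(e) /f.ð.n/: profile 3-4-5 — obeys.
(f) /b.ʀ.s.ɾ/: profile 2-7-3-7 — violates.

4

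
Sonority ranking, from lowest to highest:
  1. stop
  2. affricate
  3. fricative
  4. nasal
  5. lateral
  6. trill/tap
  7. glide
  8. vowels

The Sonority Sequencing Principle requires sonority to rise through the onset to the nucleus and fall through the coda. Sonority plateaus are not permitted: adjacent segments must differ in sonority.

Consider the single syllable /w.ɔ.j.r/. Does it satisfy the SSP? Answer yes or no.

yes

Onset: /w/ is a glide (sonority 7); then the nucleus /ɔ/ (sonority 8).
Onset profile 7-8 — rises to the nucleus.
Coda: /j/ is a glide (sonority 7), /r/ is a trill/tap (sonority 6).
Coda profile 8-7-6 — falls from the nucleus.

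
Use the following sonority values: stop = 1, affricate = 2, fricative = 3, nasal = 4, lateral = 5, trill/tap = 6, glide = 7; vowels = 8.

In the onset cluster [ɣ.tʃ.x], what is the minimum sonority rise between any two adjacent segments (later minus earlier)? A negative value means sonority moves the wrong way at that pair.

-1

/ɣ/: fricative = 3.
/tʃ/: affricate = 2.
/x/: fricative = 3.
/ɣ/→/tʃ/: change -1.
/tʃ/→/x/: change +1.
Minimum = -1.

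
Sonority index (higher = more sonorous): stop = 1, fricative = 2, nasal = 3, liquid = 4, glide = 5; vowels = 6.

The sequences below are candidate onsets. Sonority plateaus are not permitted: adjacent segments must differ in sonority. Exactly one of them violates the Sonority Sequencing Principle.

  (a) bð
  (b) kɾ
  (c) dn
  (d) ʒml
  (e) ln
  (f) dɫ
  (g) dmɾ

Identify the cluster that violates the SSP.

e

(a) bð: profile 1-2 — obeys.
(b) kɾ: profile 1-4 — obeys.
(c) dn: profile 1-3 — obeys.
(d) ʒml: profile 2-3-4 — obeys.
(e) ln: profile 4-3 — violates.
(f) dɫ: profile 1-4 — obeys.
(g) dmɾ: profile 1-3-4 — obeys.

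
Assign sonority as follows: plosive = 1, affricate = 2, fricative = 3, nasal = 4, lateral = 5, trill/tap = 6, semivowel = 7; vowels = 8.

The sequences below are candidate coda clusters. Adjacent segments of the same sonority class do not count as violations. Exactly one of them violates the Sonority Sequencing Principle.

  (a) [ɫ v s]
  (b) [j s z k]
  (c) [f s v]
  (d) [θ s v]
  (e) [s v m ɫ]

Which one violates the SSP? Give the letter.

e

(a) sonority 5-3-3: well-formed.
(b) sonority 7-3-3-1: well-formed.
(c) sonority 3-3-3: well-formed.
(d) sonority 3-3-3: well-formed.
(e) sonority 3-3-4-5: ill-formed.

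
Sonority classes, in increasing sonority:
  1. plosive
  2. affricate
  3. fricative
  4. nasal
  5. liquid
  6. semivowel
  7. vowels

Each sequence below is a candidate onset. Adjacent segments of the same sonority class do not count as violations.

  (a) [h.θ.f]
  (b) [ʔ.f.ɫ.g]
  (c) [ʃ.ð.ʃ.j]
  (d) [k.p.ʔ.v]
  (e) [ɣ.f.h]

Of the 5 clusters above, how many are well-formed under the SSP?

4

(a) 3-3-3 → obeys
(b) 1-3-5-1 → violates
(c) 3-3-3-6 → obeys
(d) 1-1-1-3 → obeys
(e) 3-3-3 → obeys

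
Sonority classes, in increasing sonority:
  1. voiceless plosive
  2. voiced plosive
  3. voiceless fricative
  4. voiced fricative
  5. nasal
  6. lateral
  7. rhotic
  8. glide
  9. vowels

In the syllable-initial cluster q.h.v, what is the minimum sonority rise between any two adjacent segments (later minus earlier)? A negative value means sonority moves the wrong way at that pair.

1

/q/: voiceless plosive = 1.
/h/: voiceless fricative = 3.
/v/: voiced fricative = 4.
/q/→/h/: change +2.
/h/→/v/: change +1.
Minimum = 1.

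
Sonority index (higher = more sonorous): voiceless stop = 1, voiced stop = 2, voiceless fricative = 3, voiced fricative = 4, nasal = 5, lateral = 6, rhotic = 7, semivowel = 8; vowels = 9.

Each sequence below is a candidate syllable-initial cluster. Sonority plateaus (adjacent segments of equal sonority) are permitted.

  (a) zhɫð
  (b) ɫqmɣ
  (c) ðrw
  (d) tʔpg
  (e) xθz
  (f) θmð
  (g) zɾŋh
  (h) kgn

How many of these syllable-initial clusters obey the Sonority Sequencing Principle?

4

(a) sonority 4-3-6-4: ill-formed.
(b) sonority 6-1-5-4: ill-formed.
(c) sonority 4-7-8: well-formed.
(d) sonority 1-1-1-2: well-formed.
(e) sonority 3-3-4: well-formed.
(f) sonority 3-5-4: ill-formed.
(g) sonority 4-7-5-3: ill-formed.
(h) sonority 1-2-5: well-formed.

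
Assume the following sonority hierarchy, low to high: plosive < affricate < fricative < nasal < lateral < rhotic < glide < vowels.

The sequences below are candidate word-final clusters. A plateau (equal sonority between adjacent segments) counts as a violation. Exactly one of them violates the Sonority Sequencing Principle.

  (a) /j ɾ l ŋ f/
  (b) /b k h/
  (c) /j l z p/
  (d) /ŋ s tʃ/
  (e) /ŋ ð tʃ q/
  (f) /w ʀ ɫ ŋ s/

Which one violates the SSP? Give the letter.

b

(a) sonority 7-6-5-4-3: well-formed.
(b) sonority 1-1-3: ill-formed.
(c) sonority 7-5-3-1: well-formed.
(d) sonority 4-3-2: well-formed.
(e) sonority 4-3-2-1: well-formed.
(f) sonority 7-6-5-4-3: well-formed.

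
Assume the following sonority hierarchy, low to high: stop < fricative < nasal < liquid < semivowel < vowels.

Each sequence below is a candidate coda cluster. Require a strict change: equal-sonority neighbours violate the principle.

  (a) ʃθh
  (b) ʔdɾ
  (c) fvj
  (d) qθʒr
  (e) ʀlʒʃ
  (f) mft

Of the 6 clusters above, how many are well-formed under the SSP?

1

(a) sonority 2-2-2: ill-formed.
(b) sonority 1-1-4: ill-formed.
(c) sonority 2-2-5: ill-formed.
(d) sonority 1-2-2-4: ill-formed.
(e) sonority 4-4-2-2: ill-formed.
(f) sonority 3-2-1: well-formed.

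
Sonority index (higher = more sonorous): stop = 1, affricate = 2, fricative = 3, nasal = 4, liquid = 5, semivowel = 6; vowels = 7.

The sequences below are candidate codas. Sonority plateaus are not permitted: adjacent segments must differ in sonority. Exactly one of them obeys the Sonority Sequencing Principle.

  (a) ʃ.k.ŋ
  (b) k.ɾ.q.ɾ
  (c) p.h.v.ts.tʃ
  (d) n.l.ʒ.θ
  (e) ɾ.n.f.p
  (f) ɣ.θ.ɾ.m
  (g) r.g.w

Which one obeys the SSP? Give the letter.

(a) sonority 3-1-4: ill-formed.
(b) sonority 1-5-1-5: ill-formed.
(c) sonority 1-3-3-2-2: ill-formed.
(d) sonority 4-5-3-3: ill-formed.
(e) sonority 5-4-3-1: well-formed.
(f) sonority 3-3-5-4: ill-formed.
(g) sonority 5-1-6: ill-formed.

e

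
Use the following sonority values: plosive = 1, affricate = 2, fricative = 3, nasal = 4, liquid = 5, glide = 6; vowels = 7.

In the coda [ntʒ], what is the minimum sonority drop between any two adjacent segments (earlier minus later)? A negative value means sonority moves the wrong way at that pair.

/n/ is a nasal (sonority 4).
/t/ is a plosive (sonority 1).
/ʒ/ is a fricative (sonority 3).
/n/→/t/: change +3.
/t/→/ʒ/: change -2.
Minimum = -2.

-2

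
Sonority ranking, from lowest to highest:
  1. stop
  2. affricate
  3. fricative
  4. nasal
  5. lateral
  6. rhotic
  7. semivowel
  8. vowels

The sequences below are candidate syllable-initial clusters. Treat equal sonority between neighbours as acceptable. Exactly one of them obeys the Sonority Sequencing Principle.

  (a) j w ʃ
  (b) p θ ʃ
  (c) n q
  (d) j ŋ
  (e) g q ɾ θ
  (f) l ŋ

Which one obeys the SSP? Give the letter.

b

(a) j w ʃ: profile 7-7-3 — violates.
(b) p θ ʃ: profile 1-3-3 — obeys.
(c) n q: profile 4-1 — violates.
(d) j ŋ: profile 7-4 — violates.
(e) g q ɾ θ: profile 1-1-6-3 — violates.
(f) l ŋ: profile 5-4 — violates.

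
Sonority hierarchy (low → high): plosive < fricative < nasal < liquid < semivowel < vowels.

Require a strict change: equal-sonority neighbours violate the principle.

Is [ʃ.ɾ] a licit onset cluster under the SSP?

yes

/ʃ/ — fricative, sonority 2.
/ɾ/ — liquid, sonority 4.
The profile 2-4 strictly rises, so the onset cluster satisfies the SSP.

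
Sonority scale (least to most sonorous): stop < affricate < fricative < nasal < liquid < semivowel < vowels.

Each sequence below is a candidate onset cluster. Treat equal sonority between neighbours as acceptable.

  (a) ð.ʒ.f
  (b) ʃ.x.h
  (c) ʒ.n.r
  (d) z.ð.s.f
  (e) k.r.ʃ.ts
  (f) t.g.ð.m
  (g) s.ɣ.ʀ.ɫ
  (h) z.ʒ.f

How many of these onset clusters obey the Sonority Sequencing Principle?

(a) 3-3-3 → obeys
(b) 3-3-3 → obeys
(c) 3-4-5 → obeys
(d) 3-3-3-3 → obeys
(e) 1-5-3-2 → violates
(f) 1-1-3-4 → obeys
(g) 3-3-5-5 → obeys
(h) 3-3-3 → obeys

7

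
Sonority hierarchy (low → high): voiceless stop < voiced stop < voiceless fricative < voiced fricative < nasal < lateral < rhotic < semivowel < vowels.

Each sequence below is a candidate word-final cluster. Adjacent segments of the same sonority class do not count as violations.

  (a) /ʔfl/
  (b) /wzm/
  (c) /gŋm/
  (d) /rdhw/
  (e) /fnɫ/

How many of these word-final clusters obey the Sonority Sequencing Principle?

(a) 1-3-6 → violates
(b) 8-4-5 → violates
(c) 2-5-5 → violates
(d) 7-2-3-8 → violates
(e) 3-5-6 → violates

0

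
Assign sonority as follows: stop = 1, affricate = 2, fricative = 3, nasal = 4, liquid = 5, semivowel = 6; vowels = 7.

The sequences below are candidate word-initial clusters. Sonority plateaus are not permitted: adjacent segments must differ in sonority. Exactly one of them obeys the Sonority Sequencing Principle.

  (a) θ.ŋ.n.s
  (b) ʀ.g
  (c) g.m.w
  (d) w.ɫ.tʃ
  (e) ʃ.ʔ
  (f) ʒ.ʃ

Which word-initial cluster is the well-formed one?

c

(a) θ.ŋ.n.s: profile 3-4-4-3 — violates.
(b) ʀ.g: profile 5-1 — violates.
(c) g.m.w: profile 1-4-6 — obeys.
(d) w.ɫ.tʃ: profile 6-5-2 — violates.
(e) ʃ.ʔ: profile 3-1 — violates.
(f) ʒ.ʃ: profile 3-3 — violates.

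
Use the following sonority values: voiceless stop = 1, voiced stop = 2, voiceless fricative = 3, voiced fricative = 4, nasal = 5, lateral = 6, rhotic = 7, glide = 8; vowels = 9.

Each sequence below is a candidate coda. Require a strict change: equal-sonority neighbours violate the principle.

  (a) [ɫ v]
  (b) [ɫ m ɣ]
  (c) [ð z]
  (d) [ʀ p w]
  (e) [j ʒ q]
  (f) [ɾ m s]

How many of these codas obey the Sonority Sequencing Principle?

4

(a) 6-4 → obeys
(b) 6-5-4 → obeys
(c) 4-4 → violates
(d) 7-1-8 → violates
(e) 8-4-1 → obeys
(f) 7-5-3 → obeys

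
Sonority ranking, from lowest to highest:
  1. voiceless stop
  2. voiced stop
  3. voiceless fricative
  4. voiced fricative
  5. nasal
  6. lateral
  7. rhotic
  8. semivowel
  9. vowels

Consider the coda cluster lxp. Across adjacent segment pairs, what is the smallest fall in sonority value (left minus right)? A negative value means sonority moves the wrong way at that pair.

2

/l/ is a lateral (sonority 6).
/x/ is a voiceless fricative (sonority 3).
/p/ is a voiceless stop (sonority 1).
/l/→/x/: change +3.
/x/→/p/: change +2.
Minimum = 2.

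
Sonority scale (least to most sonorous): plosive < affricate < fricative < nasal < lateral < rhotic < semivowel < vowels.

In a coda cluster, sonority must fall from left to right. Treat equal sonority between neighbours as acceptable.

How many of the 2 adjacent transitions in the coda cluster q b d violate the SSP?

/q/ — plosive, sonority 1.
/b/ — plosive, sonority 1.
/d/ — plosive, sonority 1.
/q/→/b/: 1→1 (plateau, allowed) — ok.
/b/→/d/: 1→1 (plateau, allowed) — ok.

0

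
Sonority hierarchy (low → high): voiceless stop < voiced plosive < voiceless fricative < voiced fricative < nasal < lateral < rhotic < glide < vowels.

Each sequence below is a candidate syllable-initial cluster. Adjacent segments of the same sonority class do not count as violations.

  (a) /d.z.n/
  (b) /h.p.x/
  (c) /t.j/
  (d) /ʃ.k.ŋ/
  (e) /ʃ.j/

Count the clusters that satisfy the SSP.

3

(a) sonority 2-4-5: well-formed.
(b) sonority 3-1-3: ill-formed.
(c) sonority 1-8: well-formed.
(d) sonority 3-1-5: ill-formed.
(e) sonority 3-8: well-formed.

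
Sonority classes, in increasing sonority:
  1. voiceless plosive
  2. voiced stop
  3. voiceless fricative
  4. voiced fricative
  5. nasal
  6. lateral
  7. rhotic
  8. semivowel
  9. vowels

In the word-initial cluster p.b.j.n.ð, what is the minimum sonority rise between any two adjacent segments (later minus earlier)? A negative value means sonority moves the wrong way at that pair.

-3

/p/ — voiceless plosive, sonority 1.
/b/ — voiced stop, sonority 2.
/j/ — semivowel, sonority 8.
/n/ — nasal, sonority 5.
/ð/ — voiced fricative, sonority 4.
/p/→/b/: change +1.
/b/→/j/: change +6.
/j/→/n/: change -3.
/n/→/ð/: change -1.
Minimum = -3.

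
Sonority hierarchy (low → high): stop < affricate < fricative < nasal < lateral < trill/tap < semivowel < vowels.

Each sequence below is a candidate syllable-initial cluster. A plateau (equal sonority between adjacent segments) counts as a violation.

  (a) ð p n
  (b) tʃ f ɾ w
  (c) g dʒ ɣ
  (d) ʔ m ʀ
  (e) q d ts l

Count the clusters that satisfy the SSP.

3

(a) ð p n: profile 3-1-4 — violates.
(b) tʃ f ɾ w: profile 2-3-6-7 — obeys.
(c) g dʒ ɣ: profile 1-2-3 — obeys.
(d) ʔ m ʀ: profile 1-4-6 — obeys.
(e) q d ts l: profile 1-1-2-5 — violates.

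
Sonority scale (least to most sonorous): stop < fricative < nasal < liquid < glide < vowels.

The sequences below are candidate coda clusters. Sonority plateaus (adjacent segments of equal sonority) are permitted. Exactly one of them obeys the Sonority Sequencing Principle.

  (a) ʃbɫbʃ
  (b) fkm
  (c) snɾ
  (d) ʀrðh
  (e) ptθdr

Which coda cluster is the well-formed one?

d

(a) sonority 2-1-4-1-2: ill-formed.
(b) sonority 2-1-3: ill-formed.
(c) sonority 2-3-4: ill-formed.
(d) sonority 4-4-2-2: well-formed.
(e) sonority 1-1-2-1-4: ill-formed.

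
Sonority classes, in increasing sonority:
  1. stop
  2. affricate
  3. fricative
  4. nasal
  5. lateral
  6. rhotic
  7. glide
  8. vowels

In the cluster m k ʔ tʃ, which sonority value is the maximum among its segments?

/m/ is a nasal (sonority 4).
/k/ is a stop (sonority 1).
/ʔ/ is a stop (sonority 1).
/tʃ/ is an affricate (sonority 2).
The maximum is 4.

4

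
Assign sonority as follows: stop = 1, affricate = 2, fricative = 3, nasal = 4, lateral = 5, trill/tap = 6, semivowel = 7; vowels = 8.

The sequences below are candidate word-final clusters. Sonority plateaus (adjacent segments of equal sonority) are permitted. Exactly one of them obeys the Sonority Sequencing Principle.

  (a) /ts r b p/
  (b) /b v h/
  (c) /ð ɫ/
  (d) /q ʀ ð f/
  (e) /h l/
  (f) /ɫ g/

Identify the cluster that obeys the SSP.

f

(a) /ts r b p/: profile 2-6-1-1 — violates.
(b) /b v h/: profile 1-3-3 — violates.
(c) /ð ɫ/: profile 3-5 — violates.
(d) /q ʀ ð f/: profile 1-6-3-3 — violates.
(e) /h l/: profile 3-5 — violates.
(f) /ɫ g/: profile 5-1 — obeys.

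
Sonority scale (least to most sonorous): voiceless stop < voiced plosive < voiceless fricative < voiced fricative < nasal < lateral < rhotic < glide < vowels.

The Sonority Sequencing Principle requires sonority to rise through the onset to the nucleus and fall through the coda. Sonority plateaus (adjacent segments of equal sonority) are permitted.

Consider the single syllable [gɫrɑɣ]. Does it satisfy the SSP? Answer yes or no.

Onset: /g/ is a voiced plosive (sonority 2), /ɫ/ is a lateral (sonority 6), /r/ is a rhotic (sonority 7); then the nucleus /ɑ/ (sonority 9).
Onset profile 2-6-7-9 — rises to the nucleus.
Coda: /ɣ/ is a voiced fricative (sonority 4).
Coda profile 9-4 — falls from the nucleus.

yes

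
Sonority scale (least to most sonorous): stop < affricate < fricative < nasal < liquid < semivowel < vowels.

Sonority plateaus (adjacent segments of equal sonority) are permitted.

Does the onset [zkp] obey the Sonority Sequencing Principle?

/z/ — fricative, sonority 3.
/k/ — stop, sonority 1.
/p/ — stop, sonority 1.
The profile is 3-1-1. Between /z/ (3) and /k/ (1) sonority does not rise, so the cluster violates the SSP.

no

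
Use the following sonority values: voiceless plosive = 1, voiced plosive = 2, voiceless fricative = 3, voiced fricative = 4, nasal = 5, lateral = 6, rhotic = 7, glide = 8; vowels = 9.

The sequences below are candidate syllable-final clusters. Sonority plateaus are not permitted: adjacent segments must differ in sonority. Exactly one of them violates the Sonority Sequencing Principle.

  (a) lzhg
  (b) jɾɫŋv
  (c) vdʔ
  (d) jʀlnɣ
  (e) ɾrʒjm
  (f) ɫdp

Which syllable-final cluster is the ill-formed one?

(a) lzhg: profile 6-4-3-2 — obeys.
(b) jɾɫŋv: profile 8-7-6-5-4 — obeys.
(c) vdʔ: profile 4-2-1 — obeys.
(d) jʀlnɣ: profile 8-7-6-5-4 — obeys.
(e) ɾrʒjm: profile 7-7-4-8-5 — violates.
(f) ɫdp: profile 6-2-1 — obeys.

e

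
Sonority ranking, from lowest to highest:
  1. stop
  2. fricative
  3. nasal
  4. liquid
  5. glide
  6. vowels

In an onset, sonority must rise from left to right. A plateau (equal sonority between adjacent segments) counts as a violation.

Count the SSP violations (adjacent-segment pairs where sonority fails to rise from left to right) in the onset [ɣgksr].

/ɣ/ — fricative, sonority 2.
/g/ — stop, sonority 1.
/k/ — stop, sonority 1.
/s/ — fricative, sonority 2.
/r/ — liquid, sonority 4.
/ɣ/→/g/: 2→1 (does not rise) — violation.
/g/→/k/: 1→1 (plateau) — violation.
/k/→/s/: 1→2 (rises) — ok.
/s/→/r/: 2→4 (rises) — ok.

2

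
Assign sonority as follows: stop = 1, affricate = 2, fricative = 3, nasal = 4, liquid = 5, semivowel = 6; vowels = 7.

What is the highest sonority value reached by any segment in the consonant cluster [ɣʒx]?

3

/ɣ/: fricative = 3.
/ʒ/: fricative = 3.
/x/: fricative = 3.
The maximum is 3.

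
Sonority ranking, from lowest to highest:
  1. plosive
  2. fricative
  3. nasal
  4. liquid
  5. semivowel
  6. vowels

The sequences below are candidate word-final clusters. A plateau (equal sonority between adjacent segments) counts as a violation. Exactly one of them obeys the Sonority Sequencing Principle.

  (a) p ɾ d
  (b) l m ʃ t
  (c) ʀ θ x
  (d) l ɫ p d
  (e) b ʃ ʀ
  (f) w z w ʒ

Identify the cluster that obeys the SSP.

b

(a) p ɾ d: profile 1-4-1 — violates.
(b) l m ʃ t: profile 4-3-2-1 — obeys.
(c) ʀ θ x: profile 4-2-2 — violates.
(d) l ɫ p d: profile 4-4-1-1 — violates.
(e) b ʃ ʀ: profile 1-2-4 — violates.
(f) w z w ʒ: profile 5-2-5-2 — violates.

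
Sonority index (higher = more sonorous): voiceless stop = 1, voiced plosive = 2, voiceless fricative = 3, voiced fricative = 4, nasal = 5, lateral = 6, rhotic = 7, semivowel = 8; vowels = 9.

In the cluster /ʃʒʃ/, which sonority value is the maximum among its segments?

/ʃ/ — voiceless fricative, sonority 3.
/ʒ/ — voiced fricative, sonority 4.
/ʃ/ — voiceless fricative, sonority 3.
The maximum is 4.

4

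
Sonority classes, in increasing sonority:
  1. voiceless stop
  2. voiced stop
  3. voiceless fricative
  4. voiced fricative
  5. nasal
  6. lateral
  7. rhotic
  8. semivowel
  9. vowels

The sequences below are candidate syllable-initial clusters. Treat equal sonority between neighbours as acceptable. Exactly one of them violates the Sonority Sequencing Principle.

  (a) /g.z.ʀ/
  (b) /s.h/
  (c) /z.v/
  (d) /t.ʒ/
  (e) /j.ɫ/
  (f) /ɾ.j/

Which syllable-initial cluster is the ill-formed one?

e

(a) 2-4-7 → obeys
(b) 3-3 → obeys
(c) 4-4 → obeys
(d) 1-4 → obeys
(e) 8-6 → violates
(f) 7-8 → obeys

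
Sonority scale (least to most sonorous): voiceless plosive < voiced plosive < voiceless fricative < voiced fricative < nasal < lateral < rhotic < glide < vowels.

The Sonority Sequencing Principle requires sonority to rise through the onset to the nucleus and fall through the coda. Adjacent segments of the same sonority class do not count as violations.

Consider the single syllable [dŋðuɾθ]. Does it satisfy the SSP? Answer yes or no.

Onset: /d/ is a voiced plosive (sonority 2), /ŋ/ is a nasal (sonority 5), /ð/ is a voiced fricative (sonority 4); then the nucleus /u/ (sonority 9).
Onset profile 2-5-4-9 — does not rise throughout.
Coda: /ɾ/ is a rhotic (sonority 7), /θ/ is a voiceless fricative (sonority 3).
Coda profile 9-7-3 — falls from the nucleus.

no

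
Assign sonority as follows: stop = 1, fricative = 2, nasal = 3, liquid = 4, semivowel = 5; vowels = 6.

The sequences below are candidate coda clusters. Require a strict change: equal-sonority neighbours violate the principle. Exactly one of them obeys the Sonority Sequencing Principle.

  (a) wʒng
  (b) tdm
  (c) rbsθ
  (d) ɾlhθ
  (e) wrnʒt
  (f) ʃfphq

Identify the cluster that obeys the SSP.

e

(a) sonority 5-2-3-1: ill-formed.
(b) sonority 1-1-3: ill-formed.
(c) sonority 4-1-2-2: ill-formed.
(d) sonority 4-4-2-2: ill-formed.
(e) sonority 5-4-3-2-1: well-formed.
(f) sonority 2-2-1-2-1: ill-formed.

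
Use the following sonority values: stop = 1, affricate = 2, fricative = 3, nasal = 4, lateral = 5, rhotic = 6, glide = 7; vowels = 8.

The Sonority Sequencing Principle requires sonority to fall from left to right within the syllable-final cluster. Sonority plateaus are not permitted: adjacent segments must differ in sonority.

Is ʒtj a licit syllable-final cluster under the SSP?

/ʒ/ — fricative, sonority 3.
/t/ — stop, sonority 1.
/j/ — glide, sonority 7.
The profile is 3-1-7. Between /t/ (1) and /j/ (7) sonority does not fall, so the cluster violates the SSP.

no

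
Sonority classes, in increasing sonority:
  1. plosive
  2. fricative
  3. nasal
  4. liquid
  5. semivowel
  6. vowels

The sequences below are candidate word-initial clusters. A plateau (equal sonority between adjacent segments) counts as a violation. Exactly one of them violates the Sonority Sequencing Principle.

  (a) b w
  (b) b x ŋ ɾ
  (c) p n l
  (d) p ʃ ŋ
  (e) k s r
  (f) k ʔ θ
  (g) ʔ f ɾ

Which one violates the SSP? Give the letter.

f

(a) 1-5 → obeys
(b) 1-2-3-4 → obeys
(c) 1-3-4 → obeys
(d) 1-2-3 → obeys
(e) 1-2-4 → obeys
(f) 1-1-2 → violates
(g) 1-2-4 → obeys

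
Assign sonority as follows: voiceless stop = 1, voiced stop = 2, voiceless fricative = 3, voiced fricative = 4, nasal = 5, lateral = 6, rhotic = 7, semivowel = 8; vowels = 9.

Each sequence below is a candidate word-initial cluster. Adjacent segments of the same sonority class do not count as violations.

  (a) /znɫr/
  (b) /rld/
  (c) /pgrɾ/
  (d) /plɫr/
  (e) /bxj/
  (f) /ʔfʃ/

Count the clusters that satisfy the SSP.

(a) sonority 4-5-6-7: well-formed.
(b) sonority 7-6-2: ill-formed.
(c) sonority 1-2-7-7: well-formed.
(d) sonority 1-6-6-7: well-formed.
(e) sonority 2-3-8: well-formed.
(f) sonority 1-3-3: well-formed.

5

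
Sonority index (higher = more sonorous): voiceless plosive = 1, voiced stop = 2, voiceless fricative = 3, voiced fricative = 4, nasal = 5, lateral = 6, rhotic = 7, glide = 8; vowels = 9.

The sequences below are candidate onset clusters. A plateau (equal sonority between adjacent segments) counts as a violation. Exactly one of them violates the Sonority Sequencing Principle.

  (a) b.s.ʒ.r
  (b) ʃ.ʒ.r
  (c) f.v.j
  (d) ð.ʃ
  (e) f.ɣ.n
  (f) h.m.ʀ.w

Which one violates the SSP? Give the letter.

(a) 2-3-4-7 → obeys
(b) 3-4-7 → obeys
(c) 3-4-8 → obeys
(d) 4-3 → violates
(e) 3-4-5 → obeys
(f) 3-5-7-8 → obeys

d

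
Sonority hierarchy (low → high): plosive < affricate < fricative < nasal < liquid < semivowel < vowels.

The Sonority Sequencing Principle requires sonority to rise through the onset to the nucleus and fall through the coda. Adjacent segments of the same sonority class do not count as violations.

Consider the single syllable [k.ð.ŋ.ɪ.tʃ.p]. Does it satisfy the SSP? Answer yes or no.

yes

Onset: /k/ is a plosive (sonority 1), /ð/ is a fricative (sonority 3), /ŋ/ is a nasal (sonority 4); then the nucleus /ɪ/ (sonority 7).
Onset profile 1-3-4-7 — rises to the nucleus.
Coda: /tʃ/ is an affricate (sonority 2), /p/ is a plosive (sonority 1).
Coda profile 7-2-1 — falls from the nucleus.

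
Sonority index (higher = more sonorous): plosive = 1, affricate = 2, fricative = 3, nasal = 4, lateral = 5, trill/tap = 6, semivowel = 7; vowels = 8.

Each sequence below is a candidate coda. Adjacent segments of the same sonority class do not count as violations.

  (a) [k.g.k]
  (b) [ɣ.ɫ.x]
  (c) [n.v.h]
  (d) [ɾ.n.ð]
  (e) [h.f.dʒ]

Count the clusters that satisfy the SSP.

4

(a) sonority 1-1-1: well-formed.
(b) sonority 3-5-3: ill-formed.
(c) sonority 4-3-3: well-formed.
(d) sonority 6-4-3: well-formed.
(e) sonority 3-3-2: well-formed.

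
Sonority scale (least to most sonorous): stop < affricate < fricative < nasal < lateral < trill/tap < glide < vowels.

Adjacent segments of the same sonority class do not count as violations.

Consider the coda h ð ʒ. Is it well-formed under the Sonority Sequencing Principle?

/h/: fricative = 3.
/ð/: fricative = 3.
/ʒ/: fricative = 3.
The profile 3-3-3 is non-increasing (plateaus allowed), so the coda satisfies the SSP.

yes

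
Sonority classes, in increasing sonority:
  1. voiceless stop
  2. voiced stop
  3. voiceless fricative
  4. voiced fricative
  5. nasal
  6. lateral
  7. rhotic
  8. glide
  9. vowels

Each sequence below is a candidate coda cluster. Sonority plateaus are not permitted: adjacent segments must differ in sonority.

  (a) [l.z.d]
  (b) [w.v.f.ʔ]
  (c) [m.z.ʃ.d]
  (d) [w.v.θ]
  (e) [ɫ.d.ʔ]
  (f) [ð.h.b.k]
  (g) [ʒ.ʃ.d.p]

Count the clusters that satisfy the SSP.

7

(a) sonority 6-4-2: well-formed.
(b) sonority 8-4-3-1: well-formed.
(c) sonority 5-4-3-2: well-formed.
(d) sonority 8-4-3: well-formed.
(e) sonority 6-2-1: well-formed.
(f) sonority 4-3-2-1: well-formed.
(g) sonority 4-3-2-1: well-formed.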